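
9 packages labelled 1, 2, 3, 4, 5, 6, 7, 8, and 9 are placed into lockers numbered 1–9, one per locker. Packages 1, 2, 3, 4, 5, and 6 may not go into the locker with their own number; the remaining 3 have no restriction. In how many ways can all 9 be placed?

Let Aᵢ (for 1 ≤ i ≤ 6) be the placements that put package i in its forbidden locker. Any j of these fix j positions, leaving (9−j)! ways to fill the rest, and there are C(6,j) ways to pick which j.
By inclusion–exclusion, the number of valid placements is Σ_{j=0}^{6} (−1)^j C(6,j)·(9−j)!.
Computing: 362880 − 241920 + 75600 − 14400 + 1800 − 144 + 6 = 183822.

183822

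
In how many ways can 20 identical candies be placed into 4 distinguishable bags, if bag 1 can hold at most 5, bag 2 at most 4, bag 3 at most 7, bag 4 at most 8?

Ignoring the caps, the number of non-negative solutions to x_1+…+x_4 = 20 is C(23,3) = 1771.
Subtract solutions that violate a single cap (substitute x_i' = x_i − (cap_i+1)): x_1 ≥ 6 gives C(17,3) = 680; x_2 ≥ 5 gives C(18,3) = 816; x_3 ≥ 8 gives C(15,3) = 455; x_4 ≥ 9 gives C(14,3) = 364. Together 2315.
Add back pairs where two caps are both exceeded: 220 + 84 + 56 + 120 + 84 + 20 = 584.
Subtract triples: 4 + 1 + 0 + 0 = 5.
By inclusion–exclusion the count is 1771 − 2315 + 584 − 5 = 35.

35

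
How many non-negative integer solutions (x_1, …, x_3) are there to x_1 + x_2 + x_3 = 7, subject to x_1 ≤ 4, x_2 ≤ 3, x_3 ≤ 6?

19

Without the upper bounds there are C(9,2) = 36 ways to split 7 among 3 variables.
Subtract solutions that violate a single cap (substitute x_i' = x_i − (cap_i+1)): x_1 ≥ 5 gives C(4,2) = 6; x_2 ≥ 4 gives C(5,2) = 10; x_3 ≥ 7 gives C(2,2) = 1. Together 17.
No two caps can be exceeded simultaneously, so the pair terms are all 0.
By inclusion–exclusion the count is 36 − 17 + 0 = 19.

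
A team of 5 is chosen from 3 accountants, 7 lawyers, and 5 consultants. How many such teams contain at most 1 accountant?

2277

Split by how many accountants are chosen (0 through 1).
Sum: C(3,0)·C(12,5) + C(3,1)·C(12,4) = 792 + 1485 = 2277.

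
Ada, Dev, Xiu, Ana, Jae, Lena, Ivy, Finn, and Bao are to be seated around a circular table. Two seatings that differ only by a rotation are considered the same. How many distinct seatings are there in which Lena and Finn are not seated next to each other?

All circular seatings of 9 people number (8)! = 40320.
Seatings with Lena beside Finn: treat them as a block with 2 internal orders, giving 2 × (7)! = 10080.
Subtracting, 40320 − 10080 = 30240.

30240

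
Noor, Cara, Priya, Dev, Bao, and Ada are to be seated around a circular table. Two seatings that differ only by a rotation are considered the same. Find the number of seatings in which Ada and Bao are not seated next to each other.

72

All circular seatings of 6 people number (5)! = 120.
Those with Ada next to Bao: fuse the pair into one unit and seat 5 units around a circle — 2·(4)! = 48.
Subtracting, 120 − 48 = 72.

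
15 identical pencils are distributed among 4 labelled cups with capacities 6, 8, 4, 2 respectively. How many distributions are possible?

45

Ignoring the caps, the number of non-negative solutions to x_1+…+x_4 = 15 is C(18,3) = 816.
Subtract solutions that violate a single cap (substitute x_i' = x_i − (cap_i+1)): x_1 ≥ 7 gives C(11,3) = 165; x_2 ≥ 9 gives C(9,3) = 84; x_3 ≥ 5 gives C(13,3) = 286; x_4 ≥ 3 gives C(15,3) = 455. Together 990.
Add back pairs where two caps are both exceeded: 0 + 20 + 56 + 4 + 20 + 120 = 220.
Subtract triples: 0 + 0 + 1 + 0 = 1.
By inclusion–exclusion the count is 816 − 990 + 220 − 1 = 45.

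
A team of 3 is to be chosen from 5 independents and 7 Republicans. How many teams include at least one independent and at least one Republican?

175

Total 3-person selections from all 12: C(12,3) = 220.
Subtract selections that omit an entire group: no independents → C(7,3) = 35; no Republicans → C(5,3) = 10.
Both groups omitted at once is impossible, so 220 − 45 = 175.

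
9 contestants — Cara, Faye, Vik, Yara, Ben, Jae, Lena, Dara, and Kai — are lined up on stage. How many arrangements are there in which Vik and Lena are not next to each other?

282240

There are 9! = 362880 arrangements in all. If Vik and Lena are adjacent, merging them into one block gives 2·(8)! = 80640 arrangements.
So 362880 − 80640 = 282240 arrangements keep them apart.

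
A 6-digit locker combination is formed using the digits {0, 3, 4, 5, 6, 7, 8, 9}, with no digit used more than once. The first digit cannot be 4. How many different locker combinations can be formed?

The first digit has 8−1 = 7 choices (anything except 4).
The remaining 5 digits are filled from the other 7 symbols without repetition: 7 × 6 × 5 × 4 × 3 = 2520.
Total: 7 × 2520 = 17640.

17640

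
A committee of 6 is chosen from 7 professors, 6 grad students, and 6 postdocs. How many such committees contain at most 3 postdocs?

Split by how many postdocs are chosen (0 through 3).
Sum: C(6,0)·C(13,6) + C(6,1)·C(13,5) + C(6,2)·C(13,4) + C(6,3)·C(13,3) = 1716 + 7722 + 10725 + 5720 = 25883.

25883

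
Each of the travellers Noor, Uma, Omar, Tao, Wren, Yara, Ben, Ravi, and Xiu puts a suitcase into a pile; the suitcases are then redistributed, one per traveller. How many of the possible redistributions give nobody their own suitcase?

133496

Count assignments avoiding every fixed point. For any j of the 9 travellers fixed to their own suitcase, the other 9−j can be arranged in (9−j)! ways.
By inclusion–exclusion this is Σ_{j=0}^{9} (−1)^j C(9,j)·(9−j)!.
Computing: 362880 − 362880 + 181440 − 60480 + 15120 − 3024 + 504 − 72 + 9 − 1 = 133496.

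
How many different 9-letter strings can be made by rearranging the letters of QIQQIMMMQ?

QIQQIMMMQ has 9 letters with I appearing twice, M appearing 3 times, and Q appearing 4 times.
The number of distinct arrangements is 9!/(4!·3!·2!) = 362880/288 = 1260.

1260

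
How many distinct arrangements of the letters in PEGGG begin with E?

Fix E in the first position and arrange the remaining 4 letters.
Those 4 letters have G appearing 3 times, giving (4)!/(3!) = 4.

4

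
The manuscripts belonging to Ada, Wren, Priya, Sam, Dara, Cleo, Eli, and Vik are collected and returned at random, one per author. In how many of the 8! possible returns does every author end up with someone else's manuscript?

This is the derangement count D_8: permutations of 8 items with no fixed point.
By inclusion–exclusion this is Σ_{j=0}^{8} (−1)^j C(8,j)·(8−j)!.
Computing: 40320 − 40320 + 20160 − 6720 + 1680 − 336 + 56 − 8 + 1 = 14833.

14833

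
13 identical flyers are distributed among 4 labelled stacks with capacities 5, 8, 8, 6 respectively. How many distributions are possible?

By stars and bars, unrestricted non-negative solutions to x_1+…+x_4 = 13 number C(13+3,3) = 560.
Subtract solutions that violate a single cap (substitute x_i' = x_i − (cap_i+1)): x_1 ≥ 6 gives C(10,3) = 120; x_2 ≥ 9 gives C(7,3) = 35; x_3 ≥ 9 gives C(7,3) = 35; x_4 ≥ 7 gives C(9,3) = 84. Together 274.
Add back pairs where two caps are both exceeded: 0 + 0 + 1 + 0 + 0 + 0 = 1.
By inclusion–exclusion the count is 560 − 274 + 1 = 287.

287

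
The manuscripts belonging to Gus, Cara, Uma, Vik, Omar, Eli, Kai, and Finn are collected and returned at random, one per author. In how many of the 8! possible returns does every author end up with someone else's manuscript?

This is the derangement count D_8: permutations of 8 items with no fixed point.
By inclusion–exclusion this is Σ_{j=0}^{8} (−1)^j C(8,j)·(8−j)!.
Computing: 40320 − 40320 + 20160 − 6720 + 1680 − 336 + 56 − 8 + 1 = 14833.

14833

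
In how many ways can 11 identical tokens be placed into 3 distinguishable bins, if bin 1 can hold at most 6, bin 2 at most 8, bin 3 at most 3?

22

By stars and bars, unrestricted non-negative solutions to x_1+…+x_3 = 11 number C(11+2,2) = 78.
Subtract solutions that violate a single cap (substitute x_i' = x_i − (cap_i+1)): x_1 ≥ 7 gives C(6,2) = 15; x_2 ≥ 9 gives C(4,2) = 6; x_3 ≥ 4 gives C(9,2) = 36. Together 57.
Add back pairs where two caps are both exceeded: 0 + 1 + 0 = 1.
By inclusion–exclusion the count is 78 − 57 + 1 = 22.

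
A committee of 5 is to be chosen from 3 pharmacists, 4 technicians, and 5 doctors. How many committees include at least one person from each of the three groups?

Total 5-person selections from all 12: C(12,5) = 792.
Subtract selections that omit an entire group: no pharmacists → C(9,5) = 126; no technicians → C(8,5) = 56; no doctors → C(7,5) = 21.
Add back selections omitting two groups (i.e. drawn from a single group): C(3,5) + C(4,5) + C(5,5) = 1.
By inclusion–exclusion: 792 − 203 + 1 = 590.

590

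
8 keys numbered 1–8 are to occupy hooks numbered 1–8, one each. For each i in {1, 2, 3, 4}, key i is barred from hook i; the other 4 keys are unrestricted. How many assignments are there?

Let Aᵢ (for 1 ≤ i ≤ 4) be the placements that put key i in its forbidden hook. Any j of these fix j positions, leaving (8−j)! ways to fill the rest, and there are C(4,j) ways to pick which j.
By inclusion–exclusion, the number of valid placements is Σ_{j=0}^{4} (−1)^j C(4,j)·(8−j)!.
Computing: 40320 − 20160 + 4320 − 480 + 24 = 24024.

24024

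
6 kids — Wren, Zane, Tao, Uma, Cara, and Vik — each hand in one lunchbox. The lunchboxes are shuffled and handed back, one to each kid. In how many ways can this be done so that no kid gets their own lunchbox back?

Let Aᵢ be the assignments in which kid i gets their own lunchbox. We want the size of the complement of A₁∪…∪A_6.
By inclusion–exclusion this is Σ_{j=0}^{6} (−1)^j C(6,j)·(6−j)!.
Computing: 720 − 720 + 360 − 120 + 30 − 6 + 1 = 265.

265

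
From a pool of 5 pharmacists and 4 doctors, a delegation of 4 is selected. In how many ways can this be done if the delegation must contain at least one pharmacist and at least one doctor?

120

Unrestricted: C(9,4) = 126 ways to pick any 4 of the 9.
Subtract selections that omit an entire group: no pharmacists → C(4,4) = 1; no doctors → C(5,4) = 5.
Both groups omitted at once is impossible, so 126 − 6 = 120.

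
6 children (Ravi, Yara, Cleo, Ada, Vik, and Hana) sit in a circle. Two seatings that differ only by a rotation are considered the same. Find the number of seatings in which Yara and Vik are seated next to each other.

Treat {Yara, Vik} as one unit (2 internal orders) and seat the resulting 5 units around the table: (4)! circular arrangements.
So 2 × (4)! = 2 × 24 = 48.

48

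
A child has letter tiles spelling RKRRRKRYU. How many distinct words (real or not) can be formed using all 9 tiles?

1512

RKRRRKRYU has 9 letters with K appearing twice and R appearing 5 times.
Dividing 9! = 362880 by 5!·2! = 240 for the repeated letters gives 1512.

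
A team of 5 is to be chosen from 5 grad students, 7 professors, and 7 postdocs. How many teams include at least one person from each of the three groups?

8085

Unrestricted: C(19,5) = 11628 ways to pick any 5 of the 19.
Subtract selections that omit an entire group: no grad students → C(14,5) = 2002; no professors → C(12,5) = 792; no postdocs → C(12,5) = 792.
Add back selections omitting two groups (i.e. drawn from a single group): C(5,5) + C(7,5) + C(7,5) = 43.
By inclusion–exclusion: 11628 − 3586 + 43 = 8085.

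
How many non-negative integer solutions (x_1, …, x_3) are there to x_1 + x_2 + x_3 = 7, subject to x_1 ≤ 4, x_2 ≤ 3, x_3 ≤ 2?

Ignoring the caps, the number of non-negative solutions to x_1+…+x_3 = 7 is C(9,2) = 36.
Subtract solutions that violate a single cap (substitute x_i' = x_i − (cap_i+1)): x_1 ≥ 5 gives C(4,2) = 6; x_2 ≥ 4 gives C(5,2) = 10; x_3 ≥ 3 gives C(6,2) = 15. Together 31.
Add back pairs where two caps are both exceeded: 0 + 0 + 1 = 1.
By inclusion–exclusion the count is 36 − 31 + 1 = 6.

6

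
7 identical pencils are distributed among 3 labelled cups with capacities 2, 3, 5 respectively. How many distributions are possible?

9

Ignoring the caps, the number of non-negative solutions to x_1+…+x_3 = 7 is C(9,2) = 36.
Subtract solutions that violate a single cap (substitute x_i' = x_i − (cap_i+1)): x_1 ≥ 3 gives C(6,2) = 15; x_2 ≥ 4 gives C(5,2) = 10; x_3 ≥ 6 gives C(3,2) = 3. Together 28.
Add back pairs where two caps are both exceeded: 1 + 0 + 0 = 1.
By inclusion–exclusion the count is 36 − 28 + 1 = 9.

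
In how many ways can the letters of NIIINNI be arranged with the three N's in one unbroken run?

Treat the 3 copies of N as a single block. The multiset to arrange is then {NNN, I, I, I, I}, 5 items in all.
That gives (5)!/(4!) = 5 arrangements.

5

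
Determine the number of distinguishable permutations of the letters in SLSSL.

The 5 letters of SLSSL have repeats: L appearing twice and S appearing 3 times.
So there are 5! / (3!·2!) = 10 distinguishable arrangements.

10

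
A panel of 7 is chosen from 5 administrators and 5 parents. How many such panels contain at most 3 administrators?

Split by how many administrators are chosen (0 through 3).
Sum: C(5,0)·C(5,7) + C(5,1)·C(5,6) + C(5,2)·C(5,5) + C(5,3)·C(5,4) = 0 + 0 + 10 + 50 = 60.

60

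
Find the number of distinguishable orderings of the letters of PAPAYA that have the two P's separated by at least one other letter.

There are 6!/(3!·2!) = 60 arrangements of PAPAYA in total.
Arrangements with the P's together: treat PP as one letter, giving (5)!/(3!) = 20.
Hence 60 − 20 = 40.

40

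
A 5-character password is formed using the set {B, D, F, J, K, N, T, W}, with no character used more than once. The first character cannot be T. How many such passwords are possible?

5880

The first character has 8−1 = 7 choices (anything except T).
The remaining 4 characters are filled from the other 7 symbols without repetition: 7 × 6 × 5 × 4 = 840.
Total: 7 × 840 = 5880.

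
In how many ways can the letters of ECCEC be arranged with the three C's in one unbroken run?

3

Treat the 3 copies of C as a single block. The multiset to arrange is then {CCC, E, E}, 3 items in all.
That gives (3)!/(2!) = 3 arrangements.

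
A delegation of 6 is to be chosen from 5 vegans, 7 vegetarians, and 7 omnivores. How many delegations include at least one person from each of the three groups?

Total 6-person selections from all 19: C(19,6) = 27132.
Selections missing a whole group: no vegans → C(14,6) = 3003; no vegetarians → C(12,6) = 924; no omnivores → C(12,6) = 924.
Add back selections omitting two groups (i.e. drawn from a single group): C(5,6) + C(7,6) + C(7,6) = 14.
By inclusion–exclusion: 27132 − 4851 + 14 = 22295.

22295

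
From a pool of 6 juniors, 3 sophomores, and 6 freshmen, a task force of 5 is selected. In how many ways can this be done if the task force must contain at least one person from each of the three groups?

1971

Unrestricted: C(15,5) = 3003 ways to pick any 5 of the 15.
Subtract selections that omit an entire group: no juniors → C(9,5) = 126; no sophomores → C(12,5) = 792; no freshmen → C(9,5) = 126.
Add back selections omitting two groups (i.e. drawn from a single group): C(6,5) + C(3,5) + C(6,5) = 12.
By inclusion–exclusion: 3003 − 1044 + 12 = 1971.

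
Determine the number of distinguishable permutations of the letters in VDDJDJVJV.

1680

The 9 letters of VDDJDJVJV have repeats: D appearing 3 times, J appearing 3 times, and V appearing 3 times.
So there are 9! / (3!·3!·3!) = 1680 distinguishable arrangements.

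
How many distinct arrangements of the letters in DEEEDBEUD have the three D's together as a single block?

210

Treat the 3 copies of D as a single block. The multiset to arrange is then {DDD, B, E, E, E, E, U}, 7 items in all.
That gives (7)!/(4!) = 210 arrangements.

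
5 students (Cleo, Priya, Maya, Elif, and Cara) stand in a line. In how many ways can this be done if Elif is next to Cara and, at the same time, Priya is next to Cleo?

24

Treat {Elif,Cara} as one block (2 orders) and {Priya,Cleo} as another (2 orders).
That leaves 3 units to arrange: 2 × 2 × 3! = 4 × 6 = 24.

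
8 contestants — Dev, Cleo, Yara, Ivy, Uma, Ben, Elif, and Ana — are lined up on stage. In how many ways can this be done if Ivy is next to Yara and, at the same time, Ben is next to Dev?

2880

Treat {Ivy,Yara} as one block (2 orders) and {Ben,Dev} as another (2 orders).
That leaves 6 units to arrange: 2 × 2 × 6! = 4 × 720 = 2880.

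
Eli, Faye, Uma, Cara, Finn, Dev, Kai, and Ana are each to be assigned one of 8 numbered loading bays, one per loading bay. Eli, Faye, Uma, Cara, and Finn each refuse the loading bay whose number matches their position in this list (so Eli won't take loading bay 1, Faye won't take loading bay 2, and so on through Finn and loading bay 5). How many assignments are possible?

Let Aᵢ (for 1 ≤ i ≤ 5) be the placements that put person i in their forbidden loading bay. Any j of these fix j positions, leaving (8−j)! ways to fill the rest, and there are C(5,j) ways to pick which j.
By inclusion–exclusion, the number of valid placements is Σ_{j=0}^{5} (−1)^j C(5,j)·(8−j)!.
Computing: 40320 − 25200 + 7200 − 1200 + 120 − 6 = 21234.

21234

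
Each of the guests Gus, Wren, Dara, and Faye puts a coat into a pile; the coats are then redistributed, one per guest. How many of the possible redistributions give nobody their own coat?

9

Count assignments avoiding every fixed point. For any j of the 4 guests fixed to their own coat, the other 4−j can be arranged in (4−j)! ways.
By inclusion–exclusion this is Σ_{j=0}^{4} (−1)^j C(4,j)·(4−j)!.
Computing: 24 − 24 + 12 − 4 + 1 = 9.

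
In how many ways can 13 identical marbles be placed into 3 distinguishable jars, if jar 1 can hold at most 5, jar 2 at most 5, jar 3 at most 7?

Without the upper bounds there are C(15,2) = 105 ways to split 13 among 3 jars.
Subtract solutions that violate a single cap (substitute x_i' = x_i − (cap_i+1)): x_1 ≥ 6 gives C(9,2) = 36; x_2 ≥ 6 gives C(9,2) = 36; x_3 ≥ 8 gives C(7,2) = 21. Together 93.
Add back pairs where two caps are both exceeded: 3 + 0 + 0 = 3.
By inclusion–exclusion the count is 105 − 93 + 3 = 15.

15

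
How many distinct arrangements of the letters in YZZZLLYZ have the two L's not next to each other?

315

Total arrangements of YZZZLLYZ: 8!/(4!·2!·2!) = 420.
If the two L's are adjacent, glue them into one block, leaving 7 items to arrange: (7)!/(4!·2!) = 105 ways.
Subtracting, 420 − 105 = 315 arrangements keep the L's apart.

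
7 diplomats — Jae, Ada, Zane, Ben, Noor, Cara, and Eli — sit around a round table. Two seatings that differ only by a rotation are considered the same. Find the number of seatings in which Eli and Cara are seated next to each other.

Treat {Eli, Cara} as one unit (2 internal orders) and seat the resulting 6 units around the table: (5)! circular arrangements.
So 2 × (5)! = 2 × 120 = 240.

240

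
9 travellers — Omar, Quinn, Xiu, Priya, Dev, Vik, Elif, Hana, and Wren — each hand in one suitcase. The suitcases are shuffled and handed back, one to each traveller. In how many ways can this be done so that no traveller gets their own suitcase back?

This is the derangement count D_9: permutations of 9 items with no fixed point.
By inclusion–exclusion this is Σ_{j=0}^{9} (−1)^j C(9,j)·(9−j)!.
Computing: 362880 − 362880 + 181440 − 60480 + 15120 − 3024 + 504 − 72 + 9 − 1 = 133496.

133496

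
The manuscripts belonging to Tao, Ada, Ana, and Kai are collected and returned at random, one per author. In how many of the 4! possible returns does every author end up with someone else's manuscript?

Let Aᵢ be the assignments in which author i gets their own manuscript. We want the size of the complement of A₁∪…∪A_4.
By inclusion–exclusion this is Σ_{j=0}^{4} (−1)^j C(4,j)·(4−j)!.
Computing: 24 − 24 + 12 − 4 + 1 = 9.

9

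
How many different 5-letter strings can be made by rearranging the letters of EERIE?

20

EERIE has 5 letters with E appearing 3 times.
The number of distinct arrangements is 5!/(3!) = 120/6 = 20.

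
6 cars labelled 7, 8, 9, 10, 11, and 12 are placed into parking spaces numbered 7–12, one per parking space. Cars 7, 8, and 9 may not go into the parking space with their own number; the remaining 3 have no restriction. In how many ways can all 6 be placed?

Let Aᵢ (for i ∈ {7, 8, 9}) be the placements that put car i in its forbidden parking space. Any j of these fix j positions, leaving (6−j)! ways to fill the rest, and there are C(3,j) ways to pick which j.
By inclusion–exclusion, the number of valid placements is Σ_{j=0}^{3} (−1)^j C(3,j)·(6−j)!.
Computing: 720 − 360 + 72 − 6 = 426.

426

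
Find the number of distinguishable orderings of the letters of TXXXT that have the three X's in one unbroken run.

Treat the 3 copies of X as a single block. The multiset to arrange is then {XXX, T, T}, 3 items in all.
That gives (3)!/(2!) = 3 arrangements.

3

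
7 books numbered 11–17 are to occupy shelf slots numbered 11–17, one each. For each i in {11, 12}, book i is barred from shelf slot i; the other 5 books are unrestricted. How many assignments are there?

3720

Let Aᵢ (for i ∈ {11, 12}) be the placements that put book i in its forbidden shelf slot. Any j of these fix j positions, leaving (7−j)! ways to fill the rest, and there are C(2,j) ways to pick which j.
By inclusion–exclusion, the number of valid placements is Σ_{j=0}^{2} (−1)^j C(2,j)·(7−j)!.
Computing: 5040 − 1440 + 120 = 3720.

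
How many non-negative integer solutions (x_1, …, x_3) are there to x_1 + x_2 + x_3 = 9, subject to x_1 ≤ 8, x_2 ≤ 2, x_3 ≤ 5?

Without the upper bounds there are C(11,2) = 55 ways to split 9 among 3 variables.
Subtract solutions that violate a single cap (substitute x_i' = x_i − (cap_i+1)): x_1 ≥ 9 gives C(2,2) = 1; x_2 ≥ 3 gives C(8,2) = 28; x_3 ≥ 6 gives C(5,2) = 10. Together 39.
Add back pairs where two caps are both exceeded: 0 + 0 + 1 = 1.
By inclusion–exclusion the count is 55 − 39 + 1 = 17.

17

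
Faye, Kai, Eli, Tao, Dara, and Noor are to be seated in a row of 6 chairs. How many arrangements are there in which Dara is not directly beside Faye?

480

There are 6! = 720 arrangements in all. If Dara and Faye are adjacent, merging them into one block gives 2·(5)! = 240 arrangements.
So 720 − 240 = 480 arrangements keep them apart.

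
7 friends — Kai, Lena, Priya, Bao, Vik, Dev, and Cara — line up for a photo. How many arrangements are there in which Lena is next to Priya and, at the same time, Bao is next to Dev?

480

Treat {Lena,Priya} as one block (2 orders) and {Bao,Dev} as another (2 orders).
That leaves 5 units to arrange: 2 × 2 × 5! = 4 × 120 = 480.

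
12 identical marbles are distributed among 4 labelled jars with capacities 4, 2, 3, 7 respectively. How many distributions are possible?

30

Without the upper bounds there are C(15,3) = 455 ways to split 12 among 4 jars.
Subtract solutions that violate a single cap (substitute x_i' = x_i − (cap_i+1)): x_1 ≥ 5 gives C(10,3) = 120; x_2 ≥ 3 gives C(12,3) = 220; x_3 ≥ 4 gives C(11,3) = 165; x_4 ≥ 8 gives C(7,3) = 35. Together 540.
Add back pairs where two caps are both exceeded: 35 + 20 + 0 + 56 + 4 + 1 = 116.
Subtract triples: 1 + 0 + 0 + 0 = 1.
By inclusion–exclusion the count is 455 − 540 + 116 − 1 = 30.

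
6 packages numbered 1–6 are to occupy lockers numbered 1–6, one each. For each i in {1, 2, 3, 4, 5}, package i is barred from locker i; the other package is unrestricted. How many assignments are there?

309

Let Aᵢ (for 1 ≤ i ≤ 5) be the placements that put package i in its forbidden locker. Any j of these fix j positions, leaving (6−j)! ways to fill the rest, and there are C(5,j) ways to pick which j.
By inclusion–exclusion, the number of valid placements is Σ_{j=0}^{5} (−1)^j C(5,j)·(6−j)!.
Computing: 720 − 600 + 240 − 60 + 10 − 1 = 309.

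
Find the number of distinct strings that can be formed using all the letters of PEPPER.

60

PEPPER has 6 letters with E appearing twice and P appearing 3 times.
The number of distinct arrangements is 6!/(3!·2!) = 720/12 = 60.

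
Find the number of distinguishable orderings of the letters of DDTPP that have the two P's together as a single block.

Treat the 2 copies of P as a single block. The multiset to arrange is then {PP, D, D, T}, 4 items in all.
That gives (4)!/(2!) = 12 arrangements.

12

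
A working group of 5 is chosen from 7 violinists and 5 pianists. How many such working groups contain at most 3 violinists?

596

Split by how many violinists are chosen (0 through 3).
Sum: C(7,0)·C(5,5) + C(7,1)·C(5,4) + C(7,2)·C(5,3) + C(7,3)·C(5,2) = 1 + 35 + 210 + 350 = 596.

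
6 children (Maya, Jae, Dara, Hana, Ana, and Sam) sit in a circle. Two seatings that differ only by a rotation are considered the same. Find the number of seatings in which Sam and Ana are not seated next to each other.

72

All circular seatings of 6 people number (5)! = 120.
Those with Sam next to Ana: fuse the pair into one unit and seat 5 units around a circle — 2·(4)! = 48.
Subtracting, 120 − 48 = 72.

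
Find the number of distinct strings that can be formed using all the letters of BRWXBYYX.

5040

BRWXBYYX has 8 letters with B appearing twice, X appearing twice, and Y appearing twice.
Dividing 8! = 40320 by 2!·2!·2! = 8 for the repeated letters gives 5040.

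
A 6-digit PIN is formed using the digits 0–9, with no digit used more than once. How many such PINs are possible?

Choose and order 6 of the 10 symbols: the first digit has 10 options, the next 9, and so on down to 5.
10 × 9 × 8 × 7 × 6 × 5 = 151200.

151200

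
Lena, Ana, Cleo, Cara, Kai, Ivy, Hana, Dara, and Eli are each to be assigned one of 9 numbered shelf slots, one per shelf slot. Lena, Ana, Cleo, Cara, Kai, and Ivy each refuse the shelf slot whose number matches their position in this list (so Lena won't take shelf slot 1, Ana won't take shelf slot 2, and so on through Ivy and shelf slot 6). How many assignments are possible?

183822

Let Aᵢ (for 1 ≤ i ≤ 6) be the placements that put person i in their forbidden shelf slot. Any j of these fix j positions, leaving (9−j)! ways to fill the rest, and there are C(6,j) ways to pick which j.
By inclusion–exclusion, the number of valid placements is Σ_{j=0}^{6} (−1)^j C(6,j)·(9−j)!.
Computing: 362880 − 241920 + 75600 − 14400 + 1800 − 144 + 6 = 183822.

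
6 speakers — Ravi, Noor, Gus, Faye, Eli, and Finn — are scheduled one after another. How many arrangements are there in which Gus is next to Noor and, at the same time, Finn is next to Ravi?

Treat {Gus,Noor} as one block (2 orders) and {Finn,Ravi} as another (2 orders).
That leaves 4 units to arrange: 2 × 2 × 4! = 4 × 24 = 96.

96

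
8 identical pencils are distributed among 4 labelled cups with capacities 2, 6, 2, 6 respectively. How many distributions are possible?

Without the upper bounds there are C(11,3) = 165 ways to split 8 among 4 cups.
Subtract solutions that violate a single cap (substitute x_i' = x_i − (cap_i+1)): x_1 ≥ 3 gives C(8,3) = 56; x_2 ≥ 7 gives C(4,3) = 4; x_3 ≥ 3 gives C(8,3) = 56; x_4 ≥ 7 gives C(4,3) = 4. Together 120.
Add back pairs where two caps are both exceeded: 0 + 10 + 0 + 0 + 0 + 0 = 10.
By inclusion–exclusion the count is 165 − 120 + 10 = 55.

55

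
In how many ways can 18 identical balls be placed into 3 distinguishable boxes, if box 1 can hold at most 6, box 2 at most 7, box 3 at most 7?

By stars and bars, unrestricted non-negative solutions to x_1+…+x_3 = 18 number C(18+2,2) = 190.
Subtract solutions that violate a single cap (substitute x_i' = x_i − (cap_i+1)): x_1 ≥ 7 gives C(13,2) = 78; x_2 ≥ 8 gives C(12,2) = 66; x_3 ≥ 8 gives C(12,2) = 66. Together 210.
Add back pairs where two caps are both exceeded: 10 + 10 + 6 = 26.
By inclusion–exclusion the count is 190 − 210 + 26 = 6.

6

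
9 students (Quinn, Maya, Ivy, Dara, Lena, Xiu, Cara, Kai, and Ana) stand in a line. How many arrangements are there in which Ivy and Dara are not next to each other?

Of the 9! = 362880 arrangements, those with Ivy and Dara adjacent number 2 × 8! = 80640 (treat the pair as a block with 2 internal orders).
Complementary counting: 362880 − 80640 = 282240.

282240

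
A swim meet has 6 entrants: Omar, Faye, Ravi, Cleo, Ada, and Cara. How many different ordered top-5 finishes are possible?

There are 6 choices for 1st place, 5 for 2nd, and so on down to 2 for position 5.
That gives 6 × 5 × 4 × 3 × 2 = 720.

720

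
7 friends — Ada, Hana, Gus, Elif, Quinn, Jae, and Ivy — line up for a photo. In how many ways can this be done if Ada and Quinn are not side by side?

3600

Of the 7! = 5040 arrangements, those with Ada and Quinn adjacent number 2 × 6! = 1440 (treat the pair as a block with 2 internal orders).
Complementary counting: 5040 − 1440 = 3600.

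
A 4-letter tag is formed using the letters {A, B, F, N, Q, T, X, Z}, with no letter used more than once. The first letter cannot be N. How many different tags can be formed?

1470

The first letter has 8−1 = 7 choices (anything except N).
The remaining 3 letters are filled from the other 7 symbols without repetition: 7 × 6 × 5 = 210.
Total: 7 × 210 = 1470.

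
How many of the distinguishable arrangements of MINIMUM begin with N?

Fix N in the first position and arrange the remaining 6 letters.
Those 6 letters have I appearing twice and M appearing 3 times, giving (6)!/(3!·2!) = 60.

60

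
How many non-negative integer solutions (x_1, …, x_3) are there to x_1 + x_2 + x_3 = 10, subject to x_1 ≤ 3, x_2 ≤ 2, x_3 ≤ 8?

9

Without the upper bounds there are C(12,2) = 66 ways to split 10 among 3 variables.
Subtract solutions that violate a single cap (substitute x_i' = x_i − (cap_i+1)): x_1 ≥ 4 gives C(8,2) = 28; x_2 ≥ 3 gives C(9,2) = 36; x_3 ≥ 9 gives C(3,2) = 3. Together 67.
Add back pairs where two caps are both exceeded: 10 + 0 + 0 = 10.
By inclusion–exclusion the count is 66 − 67 + 10 = 9.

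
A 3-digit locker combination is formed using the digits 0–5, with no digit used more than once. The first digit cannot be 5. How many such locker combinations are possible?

The first digit has 6−1 = 5 choices (anything except 5).
The remaining 2 digits are filled from the other 5 symbols without repetition: 5 × 4 = 20.
Total: 5 × 20 = 100.

100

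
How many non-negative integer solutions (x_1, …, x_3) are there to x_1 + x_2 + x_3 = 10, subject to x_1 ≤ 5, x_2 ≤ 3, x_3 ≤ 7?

18

Ignoring the caps, the number of non-negative solutions to x_1+…+x_3 = 10 is C(12,2) = 66.
Subtract solutions that violate a single cap (substitute x_i' = x_i − (cap_i+1)): x_1 ≥ 6 gives C(6,2) = 15; x_2 ≥ 4 gives C(8,2) = 28; x_3 ≥ 8 gives C(4,2) = 6. Together 49.
Add back pairs where two caps are both exceeded: 1 + 0 + 0 = 1.
By inclusion–exclusion the count is 66 − 49 + 1 = 18.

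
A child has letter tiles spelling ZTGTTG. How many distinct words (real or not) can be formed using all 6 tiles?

The 6 letters of ZTGTTG have repeats: G appearing twice and T appearing 3 times.
So there are 6! / (3!·2!) = 60 distinguishable arrangements.

60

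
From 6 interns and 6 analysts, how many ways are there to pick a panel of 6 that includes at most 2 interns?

262

Split by how many interns are chosen (0 through 2).
Sum: C(6,0)·C(6,6) + C(6,1)·C(6,5) + C(6,2)·C(6,4) = 1 + 36 + 225 = 262.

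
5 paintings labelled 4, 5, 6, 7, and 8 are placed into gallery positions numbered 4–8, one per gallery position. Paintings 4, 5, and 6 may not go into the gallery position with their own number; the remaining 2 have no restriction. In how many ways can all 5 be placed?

64

Let Aᵢ (for i ∈ {4, 5, 6}) be the placements that put painting i in its forbidden gallery position. Any j of these fix j positions, leaving (5−j)! ways to fill the rest, and there are C(3,j) ways to pick which j.
By inclusion–exclusion, the number of valid placements is Σ_{j=0}^{3} (−1)^j C(3,j)·(5−j)!.
Computing: 120 − 72 + 18 − 2 = 64.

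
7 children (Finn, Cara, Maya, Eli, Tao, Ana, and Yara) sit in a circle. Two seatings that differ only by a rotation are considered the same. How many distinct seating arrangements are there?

Seat Finn anywhere (absorbing the rotational symmetry), then permute the other 6: (6)! = 720.

720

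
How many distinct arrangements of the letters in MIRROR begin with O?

Fix O in the first position and arrange the remaining 5 letters.
Those 5 letters have R appearing 3 times, giving (5)!/(3!) = 20.

20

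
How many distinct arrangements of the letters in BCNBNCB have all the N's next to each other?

60

Treat the 2 copies of N as a single block. The multiset to arrange is then {NN, B, B, B, C, C}, 6 items in all.
That gives (6)!/(3!·2!) = 60 arrangements.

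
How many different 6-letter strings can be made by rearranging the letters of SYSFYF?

90

The 6 letters of SYSFYF have repeats: F appearing twice, S appearing twice, and Y appearing twice.
So there are 6! / (2!·2!·2!) = 90 distinguishable arrangements.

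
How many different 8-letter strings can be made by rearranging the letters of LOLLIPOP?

Letter multiplicities in LOLLIPOP: I×1, L×3, O×2, P×2.
The number of distinct arrangements is 8!/(3!·2!·2!) = 40320/24 = 1680.

1680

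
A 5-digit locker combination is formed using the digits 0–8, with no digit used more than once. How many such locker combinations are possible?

15120

Choose and order 5 of the 9 symbols: the first digit has 9 options, the next 8, and so on down to 5.
That product is 9 × 8 × 7 × 6 × 5 = 15120.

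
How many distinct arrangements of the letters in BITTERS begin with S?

360

Fix S in the first position and arrange the remaining 6 letters.
Those 6 letters have T appearing twice, giving (6)!/(2!) = 360.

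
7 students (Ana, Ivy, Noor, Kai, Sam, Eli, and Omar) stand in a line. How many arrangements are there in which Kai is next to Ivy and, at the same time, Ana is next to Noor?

Treat {Kai,Ivy} as one block (2 orders) and {Ana,Noor} as another (2 orders).
That leaves 5 units to arrange: 2 × 2 × 5! = 4 × 120 = 480.

480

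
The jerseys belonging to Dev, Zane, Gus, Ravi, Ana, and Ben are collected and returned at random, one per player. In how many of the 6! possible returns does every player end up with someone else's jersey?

Let Aᵢ be the assignments in which player i gets their old jersey. We want the size of the complement of A₁∪…∪A_6.
By inclusion–exclusion this is Σ_{j=0}^{6} (−1)^j C(6,j)·(6−j)!.
Computing: 720 − 720 + 360 − 120 + 30 − 6 + 1 = 265.

265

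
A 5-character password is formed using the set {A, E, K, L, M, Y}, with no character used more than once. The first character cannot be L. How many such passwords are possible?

600

The first character has 6−1 = 5 choices (anything except L).
The remaining 4 characters are filled from the other 5 symbols without repetition: 5 × 4 × 3 × 2 = 120.
Total: 5 × 120 = 600.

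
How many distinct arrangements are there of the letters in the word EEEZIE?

The 6 letters of EEEZIE have repeats: E appearing 4 times.
So there are 6! / (4!) = 30 distinguishable arrangements.

30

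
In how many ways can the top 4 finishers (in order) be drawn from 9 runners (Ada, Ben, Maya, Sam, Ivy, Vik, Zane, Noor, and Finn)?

This is an ordered selection of 4 from 9: P(9,4).
That gives 9 × 8 × 7 × 6 = 3024.

3024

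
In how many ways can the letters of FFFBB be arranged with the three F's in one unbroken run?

Treat the 3 copies of F as a single block. The multiset to arrange is then {FFF, B, B}, 3 items in all.
That gives (3)!/(2!) = 3 arrangements.

3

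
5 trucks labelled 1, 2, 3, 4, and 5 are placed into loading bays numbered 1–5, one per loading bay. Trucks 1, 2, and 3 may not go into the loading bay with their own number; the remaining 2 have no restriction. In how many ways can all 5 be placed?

Let Aᵢ (for i ∈ {1, 2, 3}) be the placements that put truck i in its forbidden loading bay. Any j of these fix j positions, leaving (5−j)! ways to fill the rest, and there are C(3,j) ways to pick which j.
By inclusion–exclusion, the number of valid placements is Σ_{j=0}^{3} (−1)^j C(3,j)·(5−j)!.
Computing: 120 − 72 + 18 − 2 = 64.

64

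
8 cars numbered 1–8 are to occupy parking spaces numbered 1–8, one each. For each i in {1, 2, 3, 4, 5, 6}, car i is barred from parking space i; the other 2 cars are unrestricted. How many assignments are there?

18806

Let Aᵢ (for 1 ≤ i ≤ 6) be the placements that put car i in its forbidden parking space. Any j of these fix j positions, leaving (8−j)! ways to fill the rest, and there are C(6,j) ways to pick which j.
By inclusion–exclusion, the number of valid placements is Σ_{j=0}^{6} (−1)^j C(6,j)·(8−j)!.
Computing: 40320 − 30240 + 10800 − 2400 + 360 − 36 + 2 = 18806.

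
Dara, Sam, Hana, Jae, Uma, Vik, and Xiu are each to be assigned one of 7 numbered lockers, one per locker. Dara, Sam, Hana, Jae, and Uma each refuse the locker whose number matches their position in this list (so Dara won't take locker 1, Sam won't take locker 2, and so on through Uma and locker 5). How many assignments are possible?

Let Aᵢ (for 1 ≤ i ≤ 5) be the placements that put person i in their forbidden locker. Any j of these fix j positions, leaving (7−j)! ways to fill the rest, and there are C(5,j) ways to pick which j.
By inclusion–exclusion, the number of valid placements is Σ_{j=0}^{5} (−1)^j C(5,j)·(7−j)!.
Computing: 5040 − 3600 + 1200 − 240 + 30 − 2 = 2428.

2428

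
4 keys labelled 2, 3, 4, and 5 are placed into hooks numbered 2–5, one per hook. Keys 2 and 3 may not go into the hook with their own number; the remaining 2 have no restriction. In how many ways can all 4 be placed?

14

Let Aᵢ (for i ∈ {2, 3}) be the placements that put key i in its forbidden hook. Any j of these fix j positions, leaving (4−j)! ways to fill the rest, and there are C(2,j) ways to pick which j.
By inclusion–exclusion, the number of valid placements is Σ_{j=0}^{2} (−1)^j C(2,j)·(4−j)!.
Computing: 24 − 12 + 2 = 14.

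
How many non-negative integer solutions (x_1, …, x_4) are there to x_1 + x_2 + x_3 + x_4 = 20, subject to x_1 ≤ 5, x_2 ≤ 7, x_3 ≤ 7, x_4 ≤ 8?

116

Without the upper bounds there are C(23,3) = 1771 ways to split 20 among 4 variables.
Subtract solutions that violate a single cap (substitute x_i' = x_i − (cap_i+1)): x_1 ≥ 6 gives C(17,3) = 680; x_2 ≥ 8 gives C(15,3) = 455; x_3 ≥ 8 gives C(15,3) = 455; x_4 ≥ 9 gives C(14,3) = 364. Together 1954.
Add back pairs where two caps are both exceeded: 84 + 84 + 56 + 35 + 20 + 20 = 299.
By inclusion–exclusion the count is 1771 − 1954 + 299 = 116.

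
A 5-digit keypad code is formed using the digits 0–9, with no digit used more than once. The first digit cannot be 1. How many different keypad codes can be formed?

27216

The first digit has 10−1 = 9 choices (anything except 1).
The remaining 4 digits are filled from the other 9 symbols without repetition: 9 × 8 × 7 × 6 = 3024.
Total: 9 × 3024 = 27216.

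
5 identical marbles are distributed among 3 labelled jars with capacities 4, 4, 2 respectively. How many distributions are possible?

13

By stars and bars, unrestricted non-negative solutions to x_1+…+x_3 = 5 number C(5+2,2) = 21.
Subtract solutions that violate a single cap (substitute x_i' = x_i − (cap_i+1)): x_1 ≥ 5 gives C(2,2) = 1; x_2 ≥ 5 gives C(2,2) = 1; x_3 ≥ 3 gives C(4,2) = 6. Together 8.
No two caps can be exceeded simultaneously, so the pair terms are all 0.
By inclusion–exclusion the count is 21 − 8 + 0 = 13.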